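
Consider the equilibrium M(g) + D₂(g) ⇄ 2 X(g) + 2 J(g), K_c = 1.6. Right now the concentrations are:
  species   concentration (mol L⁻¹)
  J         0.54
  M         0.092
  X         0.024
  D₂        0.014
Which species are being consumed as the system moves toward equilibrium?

Q_c = [X]²·[J]² / ([M]·[D₂]) = (0.024)²·(0.54)² / ((0.092)·(0.014)) = 0.13
Q_c = 0.13 < K_c = 1.6: net forward reaction.

M, D₂ (reactants)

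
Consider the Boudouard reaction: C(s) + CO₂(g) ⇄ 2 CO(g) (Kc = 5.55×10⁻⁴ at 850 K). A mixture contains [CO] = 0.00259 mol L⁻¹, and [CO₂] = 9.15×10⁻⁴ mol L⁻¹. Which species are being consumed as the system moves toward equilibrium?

CO (products)

(C is a pure solid — omitted from Qc.)
Qc = [CO]² / [CO₂] = (0.00259)² / (9.15×10⁻⁴) = 0.00733
Qc = 0.00733 > Kc = 5.55×10⁻⁴: net reverse reaction.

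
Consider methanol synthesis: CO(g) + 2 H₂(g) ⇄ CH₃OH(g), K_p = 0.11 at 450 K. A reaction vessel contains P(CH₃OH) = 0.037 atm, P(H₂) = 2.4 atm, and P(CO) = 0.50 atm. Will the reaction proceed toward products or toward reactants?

Q_p = P(CH₃OH) / (P(CO)·P(H₂)²) = (0.037) / ((0.50)·(2.4)²) = 0.013
Q_p = 0.013 < K_p = 0.11, so the forward reaction proceeds.

to the right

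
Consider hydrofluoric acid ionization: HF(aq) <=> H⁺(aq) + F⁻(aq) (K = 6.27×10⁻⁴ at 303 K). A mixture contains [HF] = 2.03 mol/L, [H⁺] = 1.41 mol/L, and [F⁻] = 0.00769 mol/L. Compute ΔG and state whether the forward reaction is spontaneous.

Q = [H⁺]·[F⁻] / [HF] = (1.41)·(0.00769) / (2.03) = 0.00534
ΔG = RT ln(Q/K) = (8.314 J mol⁻¹ K⁻¹)(303 K) × ln(0.00534/6.27×10⁻⁴)
   = (2.519 kJ/mol)(2.142) = 5.40 kJ/mol
ΔG > 0, so the forward reaction is non-spontaneous (proceeds in reverse).

ΔG = 5.40 kJ/mol; the forward reaction is non-spontaneous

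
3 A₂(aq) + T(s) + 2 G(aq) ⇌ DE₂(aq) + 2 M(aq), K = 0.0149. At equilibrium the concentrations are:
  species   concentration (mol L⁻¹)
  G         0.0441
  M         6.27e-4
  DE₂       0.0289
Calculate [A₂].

[A₂] = 0.0732 mol L⁻¹

(T is a pure solid — omitted from K.)
At equilibrium, K = [DE₂]·[M]² / ([A₂]³·[G]²) = 0.0149.
(0.0289)·(6.27e-4)² / (([A₂])³·(0.0441)²) = 0.0149
[A₂]³ = 3.92e-4 ⇒ [A₂] = 0.0732 mol L⁻¹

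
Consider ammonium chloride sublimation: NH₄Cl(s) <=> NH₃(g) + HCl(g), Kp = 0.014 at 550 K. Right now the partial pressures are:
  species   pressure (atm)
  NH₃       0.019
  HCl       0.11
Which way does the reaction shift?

(NH₄Cl is a pure solid — omitted from Qp.)
Qp = P(NH₃)·P(HCl) = (0.019)·(0.11) = 0.0021
Qp = 0.0021 < Kp = 0.014, so the forward reaction proceeds.

forward (toward products)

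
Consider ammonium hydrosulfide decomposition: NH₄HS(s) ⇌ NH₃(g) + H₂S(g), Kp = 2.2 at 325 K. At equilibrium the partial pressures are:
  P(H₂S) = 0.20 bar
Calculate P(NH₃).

P(NH₃) = 11 bar

(NH₄HS is a pure solid — omitted from Kp.)
At equilibrium, Kp = P(NH₃)·P(H₂S) = 2.2.
(P(NH₃))·(0.20) = 2.2
P(NH₃) = 11.0 = 11 bar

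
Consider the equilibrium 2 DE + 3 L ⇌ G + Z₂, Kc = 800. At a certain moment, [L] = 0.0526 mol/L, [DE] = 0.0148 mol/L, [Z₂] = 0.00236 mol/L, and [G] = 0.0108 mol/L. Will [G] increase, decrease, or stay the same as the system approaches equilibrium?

stay the same

Qc = [G]·[Z₂] / ([DE]²·[L]³) = (0.0108)·(0.00236) / ((0.0148)²·(0.0526)³) = 800
Qc = 800 = Kc; the system is at equilibrium.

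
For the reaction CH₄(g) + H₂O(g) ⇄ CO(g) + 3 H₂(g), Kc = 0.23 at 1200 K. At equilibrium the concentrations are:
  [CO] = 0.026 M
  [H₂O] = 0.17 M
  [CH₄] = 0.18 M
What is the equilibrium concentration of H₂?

[H₂] = 0.65 M

At equilibrium, Kc = [CO]·[H₂]³ / ([CH₄]·[H₂O]) = 0.23.
(0.026)·([H₂])³ / ((0.18)·(0.17)) = 0.23
[H₂]³ = 0.271 ⇒ [H₂] = 0.65 M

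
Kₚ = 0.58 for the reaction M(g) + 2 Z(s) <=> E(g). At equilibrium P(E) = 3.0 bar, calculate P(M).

P(M) = 5.2 bar

(Z is a pure solid — omitted from Kₚ.)
At equilibrium, Kₚ = P(E) / P(M) = 0.58.
(3.0) / (P(M)) = 0.58
P(M) = 5.17 = 5.2 bar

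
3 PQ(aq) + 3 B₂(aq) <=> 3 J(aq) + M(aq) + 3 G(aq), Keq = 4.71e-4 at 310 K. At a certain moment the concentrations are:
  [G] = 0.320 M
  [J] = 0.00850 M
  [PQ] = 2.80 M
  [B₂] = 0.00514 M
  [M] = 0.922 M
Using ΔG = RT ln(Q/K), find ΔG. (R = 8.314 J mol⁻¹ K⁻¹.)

Q = [J]³·[M]·[G]³ / ([PQ]³·[B₂]³) = (0.00850)³·(0.922)·(0.320)³ / ((2.80)³·(0.00514)³) = 0.00622
ΔG = RT ln(Q/Keq) = (8.314 J mol⁻¹ K⁻¹)(310 K) × ln(0.00622/4.71e-4)
   = (2.577 kJ/mol)(2.581) = 6.65 kJ/mol
ΔG > 0, so the forward reaction is non-spontaneous (proceeds in reverse).

ΔG = 6.65 kJ/mol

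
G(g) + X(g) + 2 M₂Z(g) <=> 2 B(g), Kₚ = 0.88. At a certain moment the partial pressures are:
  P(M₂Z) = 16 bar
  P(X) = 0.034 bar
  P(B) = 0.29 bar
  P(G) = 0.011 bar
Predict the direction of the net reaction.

neither direction; the system is at equilibrium

Qₚ = P(B)² / (P(G)·P(X)·P(M₂Z)²) = (0.29)² / ((0.011)·(0.034)·(16)²) = 0.88
Qₚ = 0.88 = Kₚ, so the system is already at equilibrium.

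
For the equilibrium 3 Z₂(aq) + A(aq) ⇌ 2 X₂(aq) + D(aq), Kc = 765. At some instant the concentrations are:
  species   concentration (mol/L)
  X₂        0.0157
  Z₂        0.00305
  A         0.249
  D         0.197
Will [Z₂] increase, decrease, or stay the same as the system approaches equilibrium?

increase

Qc = [X₂]²·[D] / ([Z₂]³·[A]) = (0.0157)²·(0.197) / ((0.00305)³·(0.249)) = 6870
Qc = 6870 > Kc = 765: net reverse reaction.
Z₂ is a reactant, so it increases.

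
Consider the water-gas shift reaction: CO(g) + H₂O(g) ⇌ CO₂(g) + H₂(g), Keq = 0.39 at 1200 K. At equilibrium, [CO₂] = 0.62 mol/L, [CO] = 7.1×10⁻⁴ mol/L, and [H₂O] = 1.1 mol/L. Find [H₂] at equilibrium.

[H₂] = 4.9×10⁻⁴ mol/L

At equilibrium, Keq = [CO₂]·[H₂] / ([CO]·[H₂O]) = 0.39.
(0.62)·([H₂]) / ((7.1×10⁻⁴)·(1.1)) = 0.39
[H₂] = 4.91×10⁻⁴ = 4.9×10⁻⁴ mol/L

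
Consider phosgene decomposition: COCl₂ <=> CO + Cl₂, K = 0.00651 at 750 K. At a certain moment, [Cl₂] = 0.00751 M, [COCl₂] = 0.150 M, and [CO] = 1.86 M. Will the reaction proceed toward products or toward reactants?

in the reverse direction

Q = [CO]·[Cl₂] / [COCl₂] = (1.86)·(0.00751) / (0.150) = 0.0931
Q = 0.0931 > K = 0.00651, so the reverse reaction proceeds.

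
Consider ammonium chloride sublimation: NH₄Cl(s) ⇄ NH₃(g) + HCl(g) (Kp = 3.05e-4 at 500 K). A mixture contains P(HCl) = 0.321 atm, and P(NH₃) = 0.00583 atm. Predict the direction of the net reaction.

toward reactants

(NH₄Cl is a pure solid — omitted from Qp.)
Qp = P(NH₃)·P(HCl) = (0.00583)·(0.321) = 0.00187
Qp = 0.00187 > Kp = 3.05e-4, so the reverse reaction proceeds.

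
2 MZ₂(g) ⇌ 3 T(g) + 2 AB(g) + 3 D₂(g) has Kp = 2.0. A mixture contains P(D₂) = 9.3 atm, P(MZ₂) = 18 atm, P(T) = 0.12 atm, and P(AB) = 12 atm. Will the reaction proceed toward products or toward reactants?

Qp = P(T)³·P(AB)²·P(D₂)³ / P(MZ₂)² = (0.12)³·(12)²·(9.3)³ / (18)² = 0.62
Qp = 0.62 < Kp = 2.0, so the forward reaction proceeds.

forward (toward products)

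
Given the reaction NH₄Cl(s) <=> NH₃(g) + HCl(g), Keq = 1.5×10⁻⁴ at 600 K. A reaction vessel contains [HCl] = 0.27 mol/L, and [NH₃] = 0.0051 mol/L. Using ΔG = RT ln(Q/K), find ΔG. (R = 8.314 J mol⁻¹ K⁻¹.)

(NH₄Cl is a pure solid — omitted from Q.)
Q = [NH₃]·[HCl] = (0.0051)·(0.27) = 0.00138
ΔG = RT ln(Q/Keq) = (8.314 J mol⁻¹ K⁻¹)(600 K) × ln(0.00138/1.5×10⁻⁴)
   = (4.988 kJ/mol)(2.219) = 11.1 kJ/mol
ΔG > 0, so the forward reaction is non-spontaneous (proceeds in reverse).

ΔG = 11.1 kJ/mol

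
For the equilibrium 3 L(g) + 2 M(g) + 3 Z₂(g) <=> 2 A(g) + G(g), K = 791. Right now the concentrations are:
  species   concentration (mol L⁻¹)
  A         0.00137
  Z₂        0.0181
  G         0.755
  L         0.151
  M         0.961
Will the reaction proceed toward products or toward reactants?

toward products

Q = [A]²·[G] / ([L]³·[M]²·[Z₂]³) = (0.00137)²·(0.755) / ((0.151)³·(0.961)²·(0.0181)³) = 75.2
Q = 75.2 < K = 791, so the forward reaction proceeds.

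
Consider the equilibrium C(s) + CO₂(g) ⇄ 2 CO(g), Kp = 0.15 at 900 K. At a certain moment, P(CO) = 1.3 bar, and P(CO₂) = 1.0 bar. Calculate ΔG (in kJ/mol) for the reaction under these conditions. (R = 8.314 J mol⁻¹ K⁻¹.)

ΔG = 18.1 kJ/mol

(C is a pure solid — omitted from Qp.)
Qp = P(CO)² / P(CO₂) = (1.3)² / (1.0) = 1.69
ΔG = RT ln(Qp/Kp) = (8.314 J mol⁻¹ K⁻¹)(900 K) × ln(1.69/0.15)
   = (7.483 kJ/mol)(2.422) = 18.1 kJ/mol
ΔG > 0, so the forward reaction is non-spontaneous (proceeds in reverse).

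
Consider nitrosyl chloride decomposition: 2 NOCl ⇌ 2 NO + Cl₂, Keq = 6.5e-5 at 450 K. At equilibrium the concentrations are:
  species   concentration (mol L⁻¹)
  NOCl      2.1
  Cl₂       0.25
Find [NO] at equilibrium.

[NO] = 0.034 mol L⁻¹

At equilibrium, Keq = [NO]²·[Cl₂] / [NOCl]² = 6.5e-5.
([NO])²·(0.25) / (2.1)² = 6.5e-5
[NO]² = 0.00115 ⇒ [NO] = 0.034 mol L⁻¹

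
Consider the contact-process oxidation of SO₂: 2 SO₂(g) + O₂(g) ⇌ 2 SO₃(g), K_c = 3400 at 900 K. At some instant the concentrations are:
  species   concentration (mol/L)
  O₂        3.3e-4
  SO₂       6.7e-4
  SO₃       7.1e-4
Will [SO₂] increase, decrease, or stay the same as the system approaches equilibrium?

Q_c = [SO₃]² / ([SO₂]²·[O₂]) = (7.1e-4)² / ((6.7e-4)²·(3.3e-4)) = 3400
Q_c = 3400 = K_c; the system is at equilibrium.

stay the same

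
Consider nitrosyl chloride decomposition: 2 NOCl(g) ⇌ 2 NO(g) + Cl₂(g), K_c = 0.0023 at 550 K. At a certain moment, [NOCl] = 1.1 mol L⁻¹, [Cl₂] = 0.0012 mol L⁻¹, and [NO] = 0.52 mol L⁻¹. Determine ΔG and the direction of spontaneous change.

ΔG = -9.83 kJ/mol; the forward reaction is spontaneous

Q_c = [NO]²·[Cl₂] / [NOCl]² = (0.52)²·(0.0012) / (1.1)² = 2.68×10⁻⁴
ΔG = RT ln(Q_c/K_c) = (8.314 J mol⁻¹ K⁻¹)(550 K) × ln(2.68×10⁻⁴/0.0023)
   = (4.573 kJ/mol)(-2.150) = -9.83 kJ/mol
ΔG < 0, so the forward reaction is spontaneous (proceeds forward).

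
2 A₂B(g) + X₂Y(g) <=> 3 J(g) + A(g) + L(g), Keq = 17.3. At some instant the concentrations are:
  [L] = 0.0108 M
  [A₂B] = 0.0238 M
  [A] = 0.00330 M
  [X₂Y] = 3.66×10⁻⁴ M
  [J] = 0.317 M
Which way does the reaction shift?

to the right

Q = [J]³·[A]·[L] / ([A₂B]²·[X₂Y]) = (0.317)³·(0.00330)·(0.0108) / ((0.0238)²·(3.66×10⁻⁴)) = 5.48
Q = 5.48 < Keq = 17.3, so the forward reaction proceeds.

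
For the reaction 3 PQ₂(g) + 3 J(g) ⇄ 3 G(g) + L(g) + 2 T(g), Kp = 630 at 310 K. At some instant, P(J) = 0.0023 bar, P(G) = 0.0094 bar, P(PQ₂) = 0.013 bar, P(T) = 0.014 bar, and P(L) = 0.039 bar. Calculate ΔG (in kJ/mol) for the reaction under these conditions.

ΔG = -2.51 kJ/mol

Qp = P(G)³·P(L)·P(T)² / (P(PQ₂)³·P(J)³) = (0.0094)³·(0.039)·(0.014)² / ((0.013)³·(0.0023)³) = 238
ΔG = RT ln(Qp/Kp) = (8.314 J mol⁻¹ K⁻¹)(310 K) × ln(238/630)
   = (2.577 kJ/mol)(-0.9734) = -2.51 kJ/mol
ΔG < 0, so the forward reaction is spontaneous (proceeds forward).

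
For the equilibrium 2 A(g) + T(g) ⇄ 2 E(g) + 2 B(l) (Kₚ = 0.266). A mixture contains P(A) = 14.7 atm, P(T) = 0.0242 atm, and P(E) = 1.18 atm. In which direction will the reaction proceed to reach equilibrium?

(B is a pure liquid — omitted from Qₚ.)
Qₚ = P(E)² / (P(A)²·P(T)) = (1.18)² / ((14.7)²·(0.0242)) = 0.266
Qₚ = 0.266 = Kₚ, so the system is already at equilibrium.

at equilibrium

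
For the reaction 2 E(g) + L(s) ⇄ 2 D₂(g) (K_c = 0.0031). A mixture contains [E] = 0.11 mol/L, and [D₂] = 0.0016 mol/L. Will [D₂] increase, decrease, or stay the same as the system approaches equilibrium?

(L is a pure solid — omitted from Q_c.)
Q_c = [D₂]² / [E]² = (0.0016)² / (0.11)² = 2.1×10⁻⁴
Q_c = 2.1×10⁻⁴ < K_c = 0.0031: net forward reaction.
D₂ is a product, so it increases.

increase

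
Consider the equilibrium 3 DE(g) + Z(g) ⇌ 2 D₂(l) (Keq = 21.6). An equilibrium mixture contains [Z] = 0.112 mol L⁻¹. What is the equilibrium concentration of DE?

(D₂ is a pure liquid — omitted from Keq.)
At equilibrium, Keq = 1 / ([DE]³·[Z]) = 21.6.
1 / (([DE])³·(0.112)) = 21.6
[DE]³ = 0.413 ⇒ [DE] = 0.745 mol L⁻¹

[DE] = 0.745 mol L⁻¹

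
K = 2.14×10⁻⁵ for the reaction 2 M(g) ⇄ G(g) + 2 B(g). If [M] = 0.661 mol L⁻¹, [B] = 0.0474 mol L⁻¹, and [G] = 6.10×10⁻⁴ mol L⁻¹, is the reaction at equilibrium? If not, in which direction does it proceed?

forward (toward products)

Q = [G]·[B]² / [M]² = (6.10×10⁻⁴)·(0.0474)² / (0.661)² = 3.14×10⁻⁶
Q = 3.14×10⁻⁶ < K = 2.14×10⁻⁵, so the forward reaction proceeds.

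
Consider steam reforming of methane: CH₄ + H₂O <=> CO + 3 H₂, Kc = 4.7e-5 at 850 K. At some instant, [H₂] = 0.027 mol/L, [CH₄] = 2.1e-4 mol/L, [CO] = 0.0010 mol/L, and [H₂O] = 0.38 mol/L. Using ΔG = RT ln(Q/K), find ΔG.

Qc = [CO]·[H₂]³ / ([CH₄]·[H₂O]) = (0.0010)·(0.027)³ / ((2.1e-4)·(0.38)) = 2.47e-4
ΔG = RT ln(Qc/Kc) = (8.314 J mol⁻¹ K⁻¹)(850 K) × ln(2.47e-4/4.7e-5)
   = (7.067 kJ/mol)(1.659) = 11.7 kJ/mol
ΔG > 0, so the forward reaction is non-spontaneous (proceeds in reverse).

ΔG = 11.7 kJ/mol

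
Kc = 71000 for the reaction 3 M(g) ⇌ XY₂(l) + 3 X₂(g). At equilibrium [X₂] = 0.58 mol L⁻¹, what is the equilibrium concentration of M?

(XY₂ is a pure liquid — omitted from Kc.)
At equilibrium, Kc = [X₂]³ / [M]³ = 71000.
(0.58)³ / ([M])³ = 71000
[M]³ = 2.75×10⁻⁶ ⇒ [M] = 0.014 mol L⁻¹

[M] = 0.014 mol L⁻¹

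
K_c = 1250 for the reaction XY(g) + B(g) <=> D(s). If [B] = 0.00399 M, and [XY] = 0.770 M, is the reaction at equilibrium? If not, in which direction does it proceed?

in the forward direction

(D is a pure solid — omitted from Q_c.)
Q_c = 1 / ([XY]·[B]) = 1 / ((0.770)·(0.00399)) = 325
Q_c = 325 < K_c = 1250, so the forward reaction proceeds.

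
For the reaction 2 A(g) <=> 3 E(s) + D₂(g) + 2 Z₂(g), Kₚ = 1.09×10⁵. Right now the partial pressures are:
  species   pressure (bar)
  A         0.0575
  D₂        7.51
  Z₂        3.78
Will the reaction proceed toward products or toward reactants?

(E is a pure solid — omitted from Qₚ.)
Qₚ = P(D₂)·P(Z₂)² / P(A)² = (7.51)·(3.78)² / (0.0575)² = 32500
Qₚ = 32500 < Kₚ = 1.09×10⁵, so the forward reaction proceeds.

to the right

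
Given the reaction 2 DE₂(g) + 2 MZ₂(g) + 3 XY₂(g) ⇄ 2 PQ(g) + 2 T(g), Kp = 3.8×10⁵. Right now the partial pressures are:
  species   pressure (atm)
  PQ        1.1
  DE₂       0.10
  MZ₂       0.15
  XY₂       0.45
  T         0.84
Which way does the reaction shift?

Qp = P(PQ)²·P(T)² / (P(DE₂)²·P(MZ₂)²·P(XY₂)³) = (1.1)²·(0.84)² / ((0.10)²·(0.15)²·(0.45)³) = 42000
Qp = 42000 < Kp = 3.8×10⁵, so the forward reaction proceeds.

in the forward direction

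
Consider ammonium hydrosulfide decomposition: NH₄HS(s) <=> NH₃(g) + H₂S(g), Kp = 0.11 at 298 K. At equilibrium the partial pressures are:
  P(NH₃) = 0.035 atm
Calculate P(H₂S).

P(H₂S) = 3.1 atm

(NH₄HS is a pure solid — omitted from Kp.)
At equilibrium, Kp = P(NH₃)·P(H₂S) = 0.11.
(0.035)·(P(H₂S)) = 0.11
P(H₂S) = 3.14 = 3.1 atm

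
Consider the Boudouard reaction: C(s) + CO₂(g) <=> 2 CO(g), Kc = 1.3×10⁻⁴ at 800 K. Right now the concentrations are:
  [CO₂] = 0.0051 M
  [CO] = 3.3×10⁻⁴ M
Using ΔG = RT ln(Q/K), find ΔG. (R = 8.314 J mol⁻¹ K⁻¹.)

(C is a pure solid — omitted from Qc.)
Qc = [CO]² / [CO₂] = (3.3×10⁻⁴)² / (0.0051) = 2.14×10⁻⁵
ΔG = RT ln(Qc/Kc) = (8.314 J mol⁻¹ K⁻¹)(800 K) × ln(2.14×10⁻⁵/1.3×10⁻⁴)
   = (6.651 kJ/mol)(-1.804) = -12.0 kJ/mol
ΔG < 0, so the forward reaction is spontaneous (proceeds forward).

ΔG = -12.0 kJ/mol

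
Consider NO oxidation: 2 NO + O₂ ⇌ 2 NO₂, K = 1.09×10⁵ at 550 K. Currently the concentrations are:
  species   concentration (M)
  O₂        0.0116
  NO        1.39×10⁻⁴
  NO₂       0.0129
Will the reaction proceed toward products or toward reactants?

Q = [NO₂]² / ([NO]²·[O₂]) = (0.0129)² / ((1.39×10⁻⁴)²·(0.0116)) = 7.42×10⁵
Q = 7.42×10⁵ > K = 1.09×10⁵, so the reverse reaction proceeds.

to the left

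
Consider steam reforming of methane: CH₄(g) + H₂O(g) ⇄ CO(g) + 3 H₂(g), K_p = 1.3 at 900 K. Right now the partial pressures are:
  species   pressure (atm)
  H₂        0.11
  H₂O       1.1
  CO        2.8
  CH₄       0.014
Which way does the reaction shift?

toward products

Q_p = P(CO)·P(H₂)³ / (P(CH₄)·P(H₂O)) = (2.8)·(0.11)³ / ((0.014)·(1.1)) = 0.24
Q_p = 0.24 < K_p = 1.3, so the forward reaction proceeds.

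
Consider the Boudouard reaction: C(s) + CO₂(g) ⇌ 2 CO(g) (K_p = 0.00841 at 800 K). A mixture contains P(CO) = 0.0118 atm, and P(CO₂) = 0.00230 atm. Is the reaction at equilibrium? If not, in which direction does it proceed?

(C is a pure solid — omitted from Q_p.)
Q_p = P(CO)² / P(CO₂) = (0.0118)² / (0.00230) = 0.0605
Q_p = 0.0605 > K_p = 0.00841, so the reverse reaction proceeds.

toward reactants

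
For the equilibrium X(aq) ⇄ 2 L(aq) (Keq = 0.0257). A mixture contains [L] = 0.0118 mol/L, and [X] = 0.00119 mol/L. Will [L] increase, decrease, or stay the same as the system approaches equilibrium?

Q = [L]² / [X] = (0.0118)² / (0.00119) = 0.117
Q = 0.117 > Keq = 0.0257: net reverse reaction.
L is a product, so it decreases.

decrease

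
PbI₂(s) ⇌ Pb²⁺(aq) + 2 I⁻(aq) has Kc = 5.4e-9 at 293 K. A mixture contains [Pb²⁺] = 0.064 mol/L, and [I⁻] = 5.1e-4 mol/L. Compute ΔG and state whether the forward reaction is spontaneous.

(PbI₂ is a pure solid — omitted from Qc.)
Qc = [Pb²⁺]·[I⁻]² = (0.064)·(5.1e-4)² = 1.66e-8
ΔG = RT ln(Qc/Kc) = (8.314 J mol⁻¹ K⁻¹)(293 K) × ln(1.66e-8/5.4e-9)
   = (2.436 kJ/mol)(1.123) = 2.74 kJ/mol
ΔG > 0, so the forward reaction is non-spontaneous (proceeds in reverse).

ΔG = 2.74 kJ/mol; the forward reaction is non-spontaneous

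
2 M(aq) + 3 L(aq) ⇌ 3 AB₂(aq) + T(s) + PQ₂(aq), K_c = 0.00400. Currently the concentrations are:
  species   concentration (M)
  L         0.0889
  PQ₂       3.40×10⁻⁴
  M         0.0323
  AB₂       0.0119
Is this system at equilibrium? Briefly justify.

(T is a pure solid — omitted from Q_c.)
Q_c = [AB₂]³·[PQ₂] / ([M]²·[L]³) = (0.0119)³·(3.40×10⁻⁴) / ((0.0323)²·(0.0889)³) = 7.82×10⁻⁴
Q_c = 7.82×10⁻⁴ < K_c = 0.00400: net forward reaction.

no; Q < K, reaction proceeds forward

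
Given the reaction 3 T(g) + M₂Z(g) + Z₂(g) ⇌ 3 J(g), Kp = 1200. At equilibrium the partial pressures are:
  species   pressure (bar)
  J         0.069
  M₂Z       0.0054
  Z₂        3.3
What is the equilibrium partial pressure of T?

At equilibrium, Kp = P(J)³ / (P(T)³·P(M₂Z)·P(Z₂)) = 1200.
(0.069)³ / ((P(T))³·(0.0054)·(3.3)) = 1200
P(T)³ = 1.54×10⁻⁵ ⇒ P(T) = 0.025 bar

P(T) = 0.025 bar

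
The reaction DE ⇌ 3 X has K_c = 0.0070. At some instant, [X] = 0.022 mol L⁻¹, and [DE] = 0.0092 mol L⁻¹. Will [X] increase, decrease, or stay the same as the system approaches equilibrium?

increase

Q_c = [X]³ / [DE] = (0.022)³ / (0.0092) = 0.0012
Q_c = 0.0012 < K_c = 0.0070: net forward reaction.
X is a product, so it increases.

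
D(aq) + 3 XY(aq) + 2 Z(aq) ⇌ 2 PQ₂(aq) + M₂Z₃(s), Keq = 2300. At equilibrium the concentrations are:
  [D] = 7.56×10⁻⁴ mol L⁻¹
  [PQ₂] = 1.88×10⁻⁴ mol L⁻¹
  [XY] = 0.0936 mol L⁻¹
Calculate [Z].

(M₂Z₃ is a pure solid — omitted from Keq.)
At equilibrium, Keq = [PQ₂]² / ([D]·[XY]³·[Z]²) = 2300.
(1.88×10⁻⁴)² / ((7.56×10⁻⁴)·(0.0936)³·([Z])²) = 2300
[Z]² = 2.48×10⁻⁵ ⇒ [Z] = 0.00498 mol L⁻¹

[Z] = 0.00498 mol L⁻¹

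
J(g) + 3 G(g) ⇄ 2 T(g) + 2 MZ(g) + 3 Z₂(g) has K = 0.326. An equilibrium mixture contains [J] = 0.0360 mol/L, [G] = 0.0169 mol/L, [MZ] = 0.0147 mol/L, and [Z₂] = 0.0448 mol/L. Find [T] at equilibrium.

[T] = 1.71 mol/L

At equilibrium, K = [T]²·[MZ]²·[Z₂]³ / ([J]·[G]³) = 0.326.
([T])²·(0.0147)²·(0.0448)³ / ((0.0360)·(0.0169)³) = 0.326
[T]² = 2.92 ⇒ [T] = 1.71 mol/L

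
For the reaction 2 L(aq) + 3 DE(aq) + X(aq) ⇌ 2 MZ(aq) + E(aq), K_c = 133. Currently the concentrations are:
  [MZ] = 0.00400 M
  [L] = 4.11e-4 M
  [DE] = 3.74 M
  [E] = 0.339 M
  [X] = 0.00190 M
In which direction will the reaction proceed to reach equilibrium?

toward reactants

Q_c = [MZ]²·[E] / ([L]²·[DE]³·[X]) = (0.00400)²·(0.339) / ((4.11e-4)²·(3.74)³·(0.00190)) = 323
Q_c = 323 > K_c = 133, so the reverse reaction proceeds.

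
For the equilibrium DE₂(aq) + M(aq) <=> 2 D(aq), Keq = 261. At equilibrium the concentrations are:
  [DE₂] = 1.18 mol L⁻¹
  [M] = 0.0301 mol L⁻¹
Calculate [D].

[D] = 3.04 mol L⁻¹

At equilibrium, Keq = [D]² / ([DE₂]·[M]) = 261.
([D])² / ((1.18)·(0.0301)) = 261
[D]² = 9.27 ⇒ [D] = 3.04 mol L⁻¹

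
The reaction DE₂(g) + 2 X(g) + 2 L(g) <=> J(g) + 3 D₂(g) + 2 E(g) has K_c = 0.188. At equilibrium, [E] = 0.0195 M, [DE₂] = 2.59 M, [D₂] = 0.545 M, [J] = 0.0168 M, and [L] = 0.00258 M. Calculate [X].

At equilibrium, K_c = [J]·[D₂]³·[E]² / ([DE₂]·[X]²·[L]²) = 0.188.
(0.0168)·(0.545)³·(0.0195)² / ((2.59)·([X])²·(0.00258)²) = 0.188
[X]² = 0.319 ⇒ [X] = 0.565 M

[X] = 0.565 M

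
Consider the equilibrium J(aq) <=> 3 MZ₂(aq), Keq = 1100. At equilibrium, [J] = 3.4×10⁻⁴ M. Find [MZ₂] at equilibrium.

[MZ₂] = 0.72 M

At equilibrium, Keq = [MZ₂]³ / [J] = 1100.
([MZ₂])³ / (3.4×10⁻⁴) = 1100
[MZ₂]³ = 0.374 ⇒ [MZ₂] = 0.72 M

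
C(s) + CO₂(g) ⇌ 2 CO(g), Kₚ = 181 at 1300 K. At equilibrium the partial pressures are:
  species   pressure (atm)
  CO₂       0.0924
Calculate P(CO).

(C is a pure solid — omitted from Kₚ.)
At equilibrium, Kₚ = P(CO)² / P(CO₂) = 181.
(P(CO))² / (0.0924) = 181
P(CO)² = 16.7 ⇒ P(CO) = 4.09 atm

P(CO) = 4.09 atm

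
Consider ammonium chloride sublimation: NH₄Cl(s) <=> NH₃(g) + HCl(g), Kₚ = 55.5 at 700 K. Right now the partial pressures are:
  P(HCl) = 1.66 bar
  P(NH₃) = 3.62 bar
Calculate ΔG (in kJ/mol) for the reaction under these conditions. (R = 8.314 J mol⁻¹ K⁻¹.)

(NH₄Cl is a pure solid — omitted from Qₚ.)
Qₚ = P(NH₃)·P(HCl) = (3.62)·(1.66) = 6.01
ΔG = RT ln(Qₚ/Kₚ) = (8.314 J mol⁻¹ K⁻¹)(700 K) × ln(6.01/55.5)
   = (5.820 kJ/mol)(-2.223) = -12.9 kJ/mol
ΔG < 0, so the forward reaction is spontaneous (proceeds forward).

ΔG = -12.9 kJ/mol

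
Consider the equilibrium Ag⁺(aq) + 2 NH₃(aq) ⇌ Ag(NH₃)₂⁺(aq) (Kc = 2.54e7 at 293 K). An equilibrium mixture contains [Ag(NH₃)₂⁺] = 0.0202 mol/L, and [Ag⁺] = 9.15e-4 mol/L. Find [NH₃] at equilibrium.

At equilibrium, Kc = [Ag(NH₃)₂⁺] / ([Ag⁺]·[NH₃]²) = 2.54e7.
(0.0202) / ((9.15e-4)·([NH₃])²) = 2.54e7
[NH₃]² = 8.69e-7 ⇒ [NH₃] = 9.32e-4 mol/L

[NH₃] = 9.32e-4 mol/L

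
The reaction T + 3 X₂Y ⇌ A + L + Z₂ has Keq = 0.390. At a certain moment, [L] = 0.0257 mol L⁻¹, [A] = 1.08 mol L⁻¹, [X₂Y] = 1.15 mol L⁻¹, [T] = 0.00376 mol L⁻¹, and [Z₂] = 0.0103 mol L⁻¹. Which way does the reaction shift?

Q = [A]·[L]·[Z₂] / ([T]·[X₂Y]³) = (1.08)·(0.0257)·(0.0103) / ((0.00376)·(1.15)³) = 0.0500
Q = 0.0500 < Keq = 0.390, so the forward reaction proceeds.

forward (toward products)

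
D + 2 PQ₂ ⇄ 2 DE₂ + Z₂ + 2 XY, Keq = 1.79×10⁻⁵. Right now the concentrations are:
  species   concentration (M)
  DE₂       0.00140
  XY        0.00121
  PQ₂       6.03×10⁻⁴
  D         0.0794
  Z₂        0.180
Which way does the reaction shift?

neither direction; the system is at equilibrium

Q = [DE₂]²·[Z₂]·[XY]² / ([D]·[PQ₂]²) = (0.00140)²·(0.180)·(0.00121)² / ((0.0794)·(6.03×10⁻⁴)²) = 1.79×10⁻⁵
Q = 1.79×10⁻⁵ = Keq, so the system is already at equilibrium.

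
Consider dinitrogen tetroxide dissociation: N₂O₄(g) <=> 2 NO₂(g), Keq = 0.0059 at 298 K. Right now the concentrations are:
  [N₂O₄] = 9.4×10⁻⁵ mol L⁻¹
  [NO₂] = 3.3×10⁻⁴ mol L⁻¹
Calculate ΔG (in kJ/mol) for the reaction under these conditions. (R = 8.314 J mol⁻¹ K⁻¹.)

ΔG = -4.03 kJ/mol

Q = [NO₂]² / [N₂O₄] = (3.3×10⁻⁴)² / (9.4×10⁻⁵) = 0.00116
ΔG = RT ln(Q/Keq) = (8.314 J mol⁻¹ K⁻¹)(298 K) × ln(0.00116/0.0059)
   = (2.478 kJ/mol)(-1.627) = -4.03 kJ/mol
ΔG < 0, so the forward reaction is spontaneous (proceeds forward).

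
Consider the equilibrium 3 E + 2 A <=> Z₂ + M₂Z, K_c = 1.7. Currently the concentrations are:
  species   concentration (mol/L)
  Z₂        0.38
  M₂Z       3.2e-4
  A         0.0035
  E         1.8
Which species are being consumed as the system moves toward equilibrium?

none (at equilibrium)

Q_c = [Z₂]·[M₂Z] / ([E]³·[A]²) = (0.38)·(3.2e-4) / ((1.8)³·(0.0035)²) = 1.7
Q_c = 1.7 = K_c; the system is at equilibrium.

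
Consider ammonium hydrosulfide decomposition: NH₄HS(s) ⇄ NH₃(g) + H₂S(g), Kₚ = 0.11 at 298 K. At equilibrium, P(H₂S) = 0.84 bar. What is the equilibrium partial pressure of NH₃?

P(NH₃) = 0.13 bar

(NH₄HS is a pure solid — omitted from Kₚ.)
At equilibrium, Kₚ = P(NH₃)·P(H₂S) = 0.11.
(P(NH₃))·(0.84) = 0.11
P(NH₃) = 0.131 = 0.13 bar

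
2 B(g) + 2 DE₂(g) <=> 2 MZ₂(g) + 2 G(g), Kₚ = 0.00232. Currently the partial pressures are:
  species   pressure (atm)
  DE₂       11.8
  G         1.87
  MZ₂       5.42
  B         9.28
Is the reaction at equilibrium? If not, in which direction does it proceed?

to the left

Qₚ = P(MZ₂)²·P(G)² / (P(B)²·P(DE₂)²) = (5.42)²·(1.87)² / ((9.28)²·(11.8)²) = 0.00857
Qₚ = 0.00857 > Kₚ = 0.00232, so the reverse reaction proceeds.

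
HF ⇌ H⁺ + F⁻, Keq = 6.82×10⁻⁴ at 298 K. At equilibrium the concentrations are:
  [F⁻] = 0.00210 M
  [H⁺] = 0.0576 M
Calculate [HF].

[HF] = 0.177 M

At equilibrium, Keq = [H⁺]·[F⁻] / [HF] = 6.82×10⁻⁴.
(0.0576)·(0.00210) / ([HF]) = 6.82×10⁻⁴
[HF] = 0.177 M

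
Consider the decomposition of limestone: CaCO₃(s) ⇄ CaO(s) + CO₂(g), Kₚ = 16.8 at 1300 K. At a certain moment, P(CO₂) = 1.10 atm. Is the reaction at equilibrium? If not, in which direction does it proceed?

to the right

(CaCO₃, CaO are pure solids — omitted from Qₚ.)
Qₚ = P(CO₂) = 1.10
Qₚ = 1.10 < Kₚ = 16.8, so the forward reaction proceeds.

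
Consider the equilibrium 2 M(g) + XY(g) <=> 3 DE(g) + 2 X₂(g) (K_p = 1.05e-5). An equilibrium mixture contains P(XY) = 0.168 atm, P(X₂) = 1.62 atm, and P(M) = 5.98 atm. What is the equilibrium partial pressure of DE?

P(DE) = 0.0289 atm

At equilibrium, K_p = P(DE)³·P(X₂)² / (P(M)²·P(XY)) = 1.05e-5.
(P(DE))³·(1.62)² / ((5.98)²·(0.168)) = 1.05e-5
P(DE)³ = 2.40e-5 ⇒ P(DE) = 0.0289 atm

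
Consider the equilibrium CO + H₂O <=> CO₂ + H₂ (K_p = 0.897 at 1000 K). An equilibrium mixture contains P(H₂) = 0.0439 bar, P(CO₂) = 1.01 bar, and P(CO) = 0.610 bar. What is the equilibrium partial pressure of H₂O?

P(H₂O) = 0.0810 bar

At equilibrium, K_p = P(CO₂)·P(H₂) / (P(CO)·P(H₂O)) = 0.897.
(1.01)·(0.0439) / ((0.610)·(P(H₂O))) = 0.897
P(H₂O) = 0.0810 bar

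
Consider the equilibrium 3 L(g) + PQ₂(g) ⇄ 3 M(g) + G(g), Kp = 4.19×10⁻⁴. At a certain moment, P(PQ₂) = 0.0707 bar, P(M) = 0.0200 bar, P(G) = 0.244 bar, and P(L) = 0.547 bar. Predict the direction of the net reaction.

to the right

Qp = P(M)³·P(G) / (P(L)³·P(PQ₂)) = (0.0200)³·(0.244) / ((0.547)³·(0.0707)) = 1.69×10⁻⁴
Qp = 1.69×10⁻⁴ < Kp = 4.19×10⁻⁴, so the forward reaction proceeds.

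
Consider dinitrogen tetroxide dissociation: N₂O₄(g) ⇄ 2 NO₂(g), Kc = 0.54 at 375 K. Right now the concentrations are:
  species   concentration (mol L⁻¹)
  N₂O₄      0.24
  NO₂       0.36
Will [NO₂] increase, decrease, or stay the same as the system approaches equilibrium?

Qc = [NO₂]² / [N₂O₄] = (0.36)² / (0.24) = 0.54
Qc = 0.54 = Kc; the system is at equilibrium.

stay the same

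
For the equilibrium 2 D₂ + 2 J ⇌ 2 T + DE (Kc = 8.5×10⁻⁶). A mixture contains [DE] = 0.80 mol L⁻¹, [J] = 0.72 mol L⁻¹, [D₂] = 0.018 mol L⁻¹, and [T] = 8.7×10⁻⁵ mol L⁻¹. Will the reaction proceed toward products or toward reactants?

Qc = [T]²·[DE] / ([D₂]²·[J]²) = (8.7×10⁻⁵)²·(0.80) / ((0.018)²·(0.72)²) = 3.6×10⁻⁵
Qc = 3.6×10⁻⁵ > Kc = 8.5×10⁻⁶, so the reverse reaction proceeds.

in the reverse direction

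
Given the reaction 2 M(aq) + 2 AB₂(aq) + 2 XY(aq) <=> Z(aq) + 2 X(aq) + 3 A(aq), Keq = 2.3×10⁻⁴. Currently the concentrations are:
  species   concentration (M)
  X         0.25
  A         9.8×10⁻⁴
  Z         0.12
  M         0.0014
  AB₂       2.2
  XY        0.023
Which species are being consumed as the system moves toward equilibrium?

Z, X, A (products)

Q = [Z]·[X]²·[A]³ / ([M]²·[AB₂]²·[XY]²) = (0.12)·(0.25)²·(9.8×10⁻⁴)³ / ((0.0014)²·(2.2)²·(0.023)²) = 0.0014
Q = 0.0014 > Keq = 2.3×10⁻⁴: net reverse reaction.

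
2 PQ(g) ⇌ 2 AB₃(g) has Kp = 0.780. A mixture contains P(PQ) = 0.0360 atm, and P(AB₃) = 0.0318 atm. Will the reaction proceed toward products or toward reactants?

Qp = P(AB₃)² / P(PQ)² = (0.0318)² / (0.0360)² = 0.780
Qp = 0.780 = Kp, so the system is already at equilibrium.

at equilibrium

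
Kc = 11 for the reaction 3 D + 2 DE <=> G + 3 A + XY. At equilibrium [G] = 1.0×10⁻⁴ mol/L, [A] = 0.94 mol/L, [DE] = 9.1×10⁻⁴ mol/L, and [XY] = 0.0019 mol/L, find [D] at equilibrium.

At equilibrium, Kc = [G]·[A]³·[XY] / ([D]³·[DE]²) = 11.
(1.0×10⁻⁴)·(0.94)³·(0.0019) / (([D])³·(9.1×10⁻⁴)²) = 11
[D]³ = 0.0173 ⇒ [D] = 0.26 mol/L

[D] = 0.26 mol/L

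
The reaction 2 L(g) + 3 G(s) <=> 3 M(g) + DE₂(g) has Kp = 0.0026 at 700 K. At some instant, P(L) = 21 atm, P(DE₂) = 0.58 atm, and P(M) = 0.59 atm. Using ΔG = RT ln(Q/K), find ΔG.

ΔG = -13.2 kJ/mol

(G is a pure solid — omitted from Qp.)
Qp = P(M)³·P(DE₂) / P(L)² = (0.59)³·(0.58) / (21)² = 2.70e-4
ΔG = RT ln(Qp/Kp) = (8.314 J mol⁻¹ K⁻¹)(700 K) × ln(2.70e-4/0.0026)
   = (5.820 kJ/mol)(-2.265) = -13.2 kJ/mol
ΔG < 0, so the forward reaction is spontaneous (proceeds forward).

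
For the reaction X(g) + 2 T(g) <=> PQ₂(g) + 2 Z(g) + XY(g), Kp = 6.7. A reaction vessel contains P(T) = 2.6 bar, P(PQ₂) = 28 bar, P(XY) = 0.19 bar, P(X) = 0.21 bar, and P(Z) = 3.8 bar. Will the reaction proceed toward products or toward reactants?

Qp = P(PQ₂)·P(Z)²·P(XY) / (P(X)·P(T)²) = (28)·(3.8)²·(0.19) / ((0.21)·(2.6)²) = 54
Qp = 54 > Kp = 6.7, so the reverse reaction proceeds.

in the reverse direction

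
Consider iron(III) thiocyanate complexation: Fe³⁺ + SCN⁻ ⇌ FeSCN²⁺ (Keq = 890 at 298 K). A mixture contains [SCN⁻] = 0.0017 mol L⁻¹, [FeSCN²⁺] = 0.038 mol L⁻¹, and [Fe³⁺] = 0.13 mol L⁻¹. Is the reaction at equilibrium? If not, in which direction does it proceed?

Q = [FeSCN²⁺] / ([Fe³⁺]·[SCN⁻]) = (0.038) / ((0.13)·(0.0017)) = 170
Q = 170 < Keq = 890, so the forward reaction proceeds.

toward products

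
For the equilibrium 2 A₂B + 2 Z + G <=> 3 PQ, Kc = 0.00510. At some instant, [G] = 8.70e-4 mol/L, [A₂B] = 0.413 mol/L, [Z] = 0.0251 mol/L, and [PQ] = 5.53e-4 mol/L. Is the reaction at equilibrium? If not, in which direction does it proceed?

forward (toward products)

Qc = [PQ]³ / ([A₂B]²·[Z]²·[G]) = (5.53e-4)³ / ((0.413)²·(0.0251)²·(8.70e-4)) = 0.00181
Qc = 0.00181 < Kc = 0.00510, so the forward reaction proceeds.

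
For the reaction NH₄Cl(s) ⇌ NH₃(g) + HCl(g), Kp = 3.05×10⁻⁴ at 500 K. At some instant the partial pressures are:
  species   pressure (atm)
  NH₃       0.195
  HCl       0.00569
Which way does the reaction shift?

in the reverse direction

(NH₄Cl is a pure solid — omitted from Qp.)
Qp = P(NH₃)·P(HCl) = (0.195)·(0.00569) = 0.00111
Qp = 0.00111 > Kp = 3.05×10⁻⁴, so the reverse reaction proceeds.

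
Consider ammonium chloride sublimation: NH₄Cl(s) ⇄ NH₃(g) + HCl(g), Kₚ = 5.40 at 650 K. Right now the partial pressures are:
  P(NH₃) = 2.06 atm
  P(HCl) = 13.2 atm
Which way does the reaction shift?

(NH₄Cl is a pure solid — omitted from Qₚ.)
Qₚ = P(NH₃)·P(HCl) = (2.06)·(13.2) = 27.2
Qₚ = 27.2 > Kₚ = 5.40, so the reverse reaction proceeds.

reverse (toward reactants)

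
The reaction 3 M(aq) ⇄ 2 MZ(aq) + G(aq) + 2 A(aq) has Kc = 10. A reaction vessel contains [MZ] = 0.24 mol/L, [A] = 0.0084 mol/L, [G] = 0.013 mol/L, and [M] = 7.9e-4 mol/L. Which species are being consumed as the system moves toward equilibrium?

Qc = [MZ]²·[G]·[A]² / [M]³ = (0.24)²·(0.013)·(0.0084)² / (7.9e-4)³ = 110
Qc = 110 > Kc = 10: net reverse reaction.

MZ, G, A (products)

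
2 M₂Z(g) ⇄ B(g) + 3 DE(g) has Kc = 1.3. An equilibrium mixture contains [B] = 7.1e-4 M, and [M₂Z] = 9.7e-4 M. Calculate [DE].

[DE] = 0.12 M

At equilibrium, Kc = [B]·[DE]³ / [M₂Z]² = 1.3.
(7.1e-4)·([DE])³ / (9.7e-4)² = 1.3
[DE]³ = 0.00172 ⇒ [DE] = 0.12 M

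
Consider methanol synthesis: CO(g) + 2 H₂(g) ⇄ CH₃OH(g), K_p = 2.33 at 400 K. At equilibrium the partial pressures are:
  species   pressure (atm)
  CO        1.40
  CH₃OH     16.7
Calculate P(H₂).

P(H₂) = 2.26 atm

At equilibrium, K_p = P(CH₃OH) / (P(CO)·P(H₂)²) = 2.33.
(16.7) / ((1.40)·(P(H₂))²) = 2.33
P(H₂)² = 5.12 ⇒ P(H₂) = 2.26 atm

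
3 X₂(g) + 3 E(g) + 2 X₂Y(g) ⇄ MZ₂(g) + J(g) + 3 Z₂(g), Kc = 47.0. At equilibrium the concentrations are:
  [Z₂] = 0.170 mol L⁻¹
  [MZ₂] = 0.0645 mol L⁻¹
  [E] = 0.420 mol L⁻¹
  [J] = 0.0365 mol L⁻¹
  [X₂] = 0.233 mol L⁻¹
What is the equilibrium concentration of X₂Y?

[X₂Y] = 0.0162 mol L⁻¹

At equilibrium, Kc = [MZ₂]·[J]·[Z₂]³ / ([X₂]³·[E]³·[X₂Y]²) = 47.0.
(0.0645)·(0.0365)·(0.170)³ / ((0.233)³·(0.420)³·([X₂Y])²) = 47.0
[X₂Y]² = 2.63×10⁻⁴ ⇒ [X₂Y] = 0.0162 mol L⁻¹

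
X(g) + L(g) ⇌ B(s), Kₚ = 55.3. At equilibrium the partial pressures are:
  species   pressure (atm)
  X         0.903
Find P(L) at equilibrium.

(B is a pure solid — omitted from Kₚ.)
At equilibrium, Kₚ = 1 / (P(X)·P(L)) = 55.3.
1 / ((0.903)·(P(L))) = 55.3
P(L) = 0.0200 atm

P(L) = 0.0200 atm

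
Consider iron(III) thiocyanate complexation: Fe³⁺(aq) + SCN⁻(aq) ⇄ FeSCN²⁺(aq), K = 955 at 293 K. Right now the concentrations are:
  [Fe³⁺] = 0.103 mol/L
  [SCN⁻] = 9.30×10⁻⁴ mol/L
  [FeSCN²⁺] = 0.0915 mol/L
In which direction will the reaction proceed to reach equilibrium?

at equilibrium

Q = [FeSCN²⁺] / ([Fe³⁺]·[SCN⁻]) = (0.0915) / ((0.103)·(9.30×10⁻⁴)) = 955
Q = 955 = K, so the system is already at equilibrium.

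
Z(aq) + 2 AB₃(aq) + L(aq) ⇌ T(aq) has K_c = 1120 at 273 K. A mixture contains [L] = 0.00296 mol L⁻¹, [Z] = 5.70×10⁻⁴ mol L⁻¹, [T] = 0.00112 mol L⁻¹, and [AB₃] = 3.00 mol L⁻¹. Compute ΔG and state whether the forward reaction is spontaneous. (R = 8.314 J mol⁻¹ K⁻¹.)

ΔG = -6.17 kJ/mol; the forward reaction is spontaneous

Q_c = [T] / ([Z]·[AB₃]²·[L]) = (0.00112) / ((5.70×10⁻⁴)·(3.00)²·(0.00296)) = 73.8
ΔG = RT ln(Q_c/K_c) = (8.314 J mol⁻¹ K⁻¹)(273 K) × ln(73.8/1120)
   = (2.270 kJ/mol)(-2.720) = -6.17 kJ/mol
ΔG < 0, so the forward reaction is spontaneous (proceeds forward).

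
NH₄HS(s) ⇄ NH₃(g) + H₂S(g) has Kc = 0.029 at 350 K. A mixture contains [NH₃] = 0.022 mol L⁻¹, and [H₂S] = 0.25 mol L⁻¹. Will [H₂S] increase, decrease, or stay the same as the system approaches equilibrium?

(NH₄HS is a pure solid — omitted from Qc.)
Qc = [NH₃]·[H₂S] = (0.022)·(0.25) = 0.0055
Qc = 0.0055 < Kc = 0.029: net forward reaction.
H₂S is a product, so it increases.

increase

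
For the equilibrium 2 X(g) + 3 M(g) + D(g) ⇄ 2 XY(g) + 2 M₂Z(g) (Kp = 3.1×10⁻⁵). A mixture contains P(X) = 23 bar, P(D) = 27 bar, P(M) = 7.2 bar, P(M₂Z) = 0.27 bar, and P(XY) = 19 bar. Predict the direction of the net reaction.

Qp = P(XY)²·P(M₂Z)² / (P(X)²·P(M)³·P(D)) = (19)²·(0.27)² / ((23)²·(7.2)³·(27)) = 4.9×10⁻⁶
Qp = 4.9×10⁻⁶ < Kp = 3.1×10⁻⁵, so the forward reaction proceeds.

forward (toward products)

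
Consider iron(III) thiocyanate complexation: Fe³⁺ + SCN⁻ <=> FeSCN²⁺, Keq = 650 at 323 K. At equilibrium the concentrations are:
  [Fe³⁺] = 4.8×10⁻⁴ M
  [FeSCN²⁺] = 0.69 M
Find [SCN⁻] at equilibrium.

At equilibrium, Keq = [FeSCN²⁺] / ([Fe³⁺]·[SCN⁻]) = 650.
(0.69) / ((4.8×10⁻⁴)·([SCN⁻])) = 650
[SCN⁻] = 2.21 = 2.2 M

[SCN⁻] = 2.2 M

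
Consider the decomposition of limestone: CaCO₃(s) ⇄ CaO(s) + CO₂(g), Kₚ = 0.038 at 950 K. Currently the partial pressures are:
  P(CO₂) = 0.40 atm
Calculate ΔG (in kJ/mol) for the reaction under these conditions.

ΔG = 18.6 kJ/mol

(CaCO₃, CaO are pure solids — omitted from Qₚ.)
Qₚ = P(CO₂) = 0.400
ΔG = RT ln(Qₚ/Kₚ) = (8.314 J mol⁻¹ K⁻¹)(950 K) × ln(0.400/0.038)
   = (7.898 kJ/mol)(2.354) = 18.6 kJ/mol
ΔG > 0, so the forward reaction is non-spontaneous (proceeds in reverse).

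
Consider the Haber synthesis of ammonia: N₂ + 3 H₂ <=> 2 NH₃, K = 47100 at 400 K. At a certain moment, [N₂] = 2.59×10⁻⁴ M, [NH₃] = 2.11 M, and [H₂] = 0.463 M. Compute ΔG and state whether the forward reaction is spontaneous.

Q = [NH₃]² / ([N₂]·[H₂]³) = (2.11)² / ((2.59×10⁻⁴)·(0.463)³) = 1.73×10⁵
ΔG = RT ln(Q/K) = (8.314 J mol⁻¹ K⁻¹)(400 K) × ln(1.73×10⁵/47100)
   = (3.326 kJ/mol)(1.301) = 4.33 kJ/mol
ΔG > 0, so the forward reaction is non-spontaneous (proceeds in reverse).

ΔG = 4.33 kJ/mol; the forward reaction is non-spontaneous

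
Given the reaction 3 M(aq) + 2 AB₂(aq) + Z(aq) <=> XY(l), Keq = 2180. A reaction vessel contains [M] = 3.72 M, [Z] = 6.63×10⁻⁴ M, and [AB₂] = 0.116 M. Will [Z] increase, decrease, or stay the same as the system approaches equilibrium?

stay the same

(XY is a pure liquid — omitted from Q.)
Q = 1 / ([M]³·[AB₂]²·[Z]) = 1 / ((3.72)³·(0.116)²·(6.63×10⁻⁴)) = 2180
Q = 2180 = Keq; the system is at equilibrium.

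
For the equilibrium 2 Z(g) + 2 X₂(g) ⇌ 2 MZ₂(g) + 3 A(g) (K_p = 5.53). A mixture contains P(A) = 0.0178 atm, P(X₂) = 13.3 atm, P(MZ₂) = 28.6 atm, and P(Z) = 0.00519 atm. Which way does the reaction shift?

forward (toward products)

Q_p = P(MZ₂)²·P(A)³ / (P(Z)²·P(X₂)²) = (28.6)²·(0.0178)³ / ((0.00519)²·(13.3)²) = 0.968
Q_p = 0.968 < K_p = 5.53, so the forward reaction proceeds.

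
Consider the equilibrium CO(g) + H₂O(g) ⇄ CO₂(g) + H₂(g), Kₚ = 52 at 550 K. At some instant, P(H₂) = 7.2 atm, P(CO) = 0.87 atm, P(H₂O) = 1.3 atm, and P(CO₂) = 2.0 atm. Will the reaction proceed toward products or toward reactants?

Qₚ = P(CO₂)·P(H₂) / (P(CO)·P(H₂O)) = (2.0)·(7.2) / ((0.87)·(1.3)) = 13
Qₚ = 13 < Kₚ = 52, so the forward reaction proceeds.

forward (toward products)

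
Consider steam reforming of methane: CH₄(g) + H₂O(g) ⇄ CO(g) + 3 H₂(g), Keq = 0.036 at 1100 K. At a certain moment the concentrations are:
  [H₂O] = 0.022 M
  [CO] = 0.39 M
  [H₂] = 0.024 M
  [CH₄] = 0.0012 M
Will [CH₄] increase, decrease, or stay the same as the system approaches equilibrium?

increase

Q = [CO]·[H₂]³ / ([CH₄]·[H₂O]) = (0.39)·(0.024)³ / ((0.0012)·(0.022)) = 0.20
Q = 0.20 > Keq = 0.036: net reverse reaction.
CH₄ is a reactant, so it increases.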